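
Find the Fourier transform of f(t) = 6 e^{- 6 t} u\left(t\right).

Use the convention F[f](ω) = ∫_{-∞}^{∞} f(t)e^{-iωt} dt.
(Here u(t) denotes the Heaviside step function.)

F(ω) = \frac{6}{i \omega + 6}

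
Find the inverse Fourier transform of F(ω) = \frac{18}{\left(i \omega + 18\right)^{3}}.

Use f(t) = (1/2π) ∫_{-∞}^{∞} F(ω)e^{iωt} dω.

f(t) = 9 t^{2} e^{- 18 t} u\left(t\right)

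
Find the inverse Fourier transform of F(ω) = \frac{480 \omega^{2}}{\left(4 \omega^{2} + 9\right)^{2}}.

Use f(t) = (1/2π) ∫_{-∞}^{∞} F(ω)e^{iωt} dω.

f(t) = 5 \left(1 - \frac{3 \left|{t}\right|}{2}\right) e^{- \frac{3 \left|{t}\right|}{2}}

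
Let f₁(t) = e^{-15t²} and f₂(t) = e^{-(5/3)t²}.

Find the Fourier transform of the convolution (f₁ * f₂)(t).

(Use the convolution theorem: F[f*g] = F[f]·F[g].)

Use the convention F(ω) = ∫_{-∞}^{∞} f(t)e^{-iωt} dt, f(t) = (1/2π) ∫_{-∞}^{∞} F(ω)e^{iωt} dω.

F[f₁*f₂](ω) = \frac{\pi e^{- \frac{\omega^{2}}{6}}}{5}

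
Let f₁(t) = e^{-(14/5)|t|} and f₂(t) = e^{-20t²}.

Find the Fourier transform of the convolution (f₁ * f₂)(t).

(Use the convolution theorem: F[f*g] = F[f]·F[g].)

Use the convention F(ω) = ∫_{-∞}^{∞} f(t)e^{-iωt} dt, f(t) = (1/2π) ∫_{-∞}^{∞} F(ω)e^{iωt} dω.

F[f₁*f₂](ω) = \frac{14 \sqrt{5} \sqrt{\pi} e^{- \frac{\omega^{2}}{80}}}{25 \omega^{2} + 196}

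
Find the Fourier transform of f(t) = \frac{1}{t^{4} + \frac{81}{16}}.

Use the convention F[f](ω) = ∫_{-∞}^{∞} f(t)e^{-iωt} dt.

F(ω) = \frac{8 \pi e^{- \frac{3 \sqrt{2} \left|{\omega}\right|}{4}} \sin{\left(\frac{3 \sqrt{2} \left|{\omega}\right|}{4} + \frac{\pi}{4} \right)}}{27}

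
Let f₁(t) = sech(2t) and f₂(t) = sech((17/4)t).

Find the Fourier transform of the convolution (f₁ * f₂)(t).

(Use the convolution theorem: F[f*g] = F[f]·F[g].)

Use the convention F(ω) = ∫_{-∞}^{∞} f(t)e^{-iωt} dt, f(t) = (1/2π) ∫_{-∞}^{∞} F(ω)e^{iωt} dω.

F[f₁*f₂](ω) = \frac{2 \pi^{2}}{17 \cosh{\left(\frac{2 \pi \omega}{17} \right)} \cosh{\left(\frac{\pi \omega}{4} \right)}}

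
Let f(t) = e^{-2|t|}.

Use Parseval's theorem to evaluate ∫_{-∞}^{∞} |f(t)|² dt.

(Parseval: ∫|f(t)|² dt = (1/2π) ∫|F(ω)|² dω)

∫|f(t)|² dt = \frac{1}{2}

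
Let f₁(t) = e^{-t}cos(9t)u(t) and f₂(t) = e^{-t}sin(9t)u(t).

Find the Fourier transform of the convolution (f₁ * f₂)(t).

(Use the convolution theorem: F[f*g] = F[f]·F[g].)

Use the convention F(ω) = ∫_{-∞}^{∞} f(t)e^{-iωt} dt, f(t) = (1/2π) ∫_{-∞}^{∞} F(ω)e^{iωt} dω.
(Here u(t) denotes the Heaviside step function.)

F[f₁*f₂](ω) = \frac{9 \left(i \omega + 1\right)}{\left(\left(i \omega + 1\right)^{2} + 81\right)^{2}}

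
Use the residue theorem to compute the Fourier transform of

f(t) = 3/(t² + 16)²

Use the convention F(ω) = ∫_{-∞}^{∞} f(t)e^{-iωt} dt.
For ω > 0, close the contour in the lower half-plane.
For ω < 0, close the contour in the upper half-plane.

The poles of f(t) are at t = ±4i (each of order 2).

Let g(z) = f(z)e^{-iωz}; for large |z| the factor e^{-iωz} decays in the lower half-plane when ω > 0 and in the upper half-plane when ω < 0.

Case ω > 0 (lower half-plane, clockwise contour ⇒ F(ω) = -2πi·ΣRes):
  Res_{z = - 4 i} g(z) = \frac{3 i \left(4 \omega + 1\right) e^{- 4 \omega}}{256} (pole of order 2)
  F(ω) = -2πi·ΣRes = \frac{3 \pi \left(4 \omega + 1\right) e^{- 4 \omega}}{128}

Case ω < 0 (upper half-plane, counterclockwise contour ⇒ F(ω) = +2πi·ΣRes):
  Res_{z = 4 i} g(z) = \frac{3 i \left(4 \omega - 1\right) e^{4 \omega}}{256} (pole of order 2)
  F(ω) = 2πi·ΣRes = \frac{3 \pi \left(1 - 4 \omega\right) e^{4 \omega}}{128}

Both cases combine into a single formula in |ω|:

F(ω) = \frac{3 \pi \left(4 \left|{\omega}\right| + 1\right) e^{- 4 \left|{\omega}\right|}}{128}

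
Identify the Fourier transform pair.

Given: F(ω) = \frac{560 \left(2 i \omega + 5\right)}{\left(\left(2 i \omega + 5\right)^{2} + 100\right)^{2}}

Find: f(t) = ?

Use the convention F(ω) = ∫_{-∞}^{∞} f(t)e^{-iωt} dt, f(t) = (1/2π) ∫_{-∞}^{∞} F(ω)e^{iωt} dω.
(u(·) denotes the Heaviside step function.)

f(t) = 7 t e^{- \frac{5 t}{2}} \sin{\left(5 t \right)} u\left(t\right)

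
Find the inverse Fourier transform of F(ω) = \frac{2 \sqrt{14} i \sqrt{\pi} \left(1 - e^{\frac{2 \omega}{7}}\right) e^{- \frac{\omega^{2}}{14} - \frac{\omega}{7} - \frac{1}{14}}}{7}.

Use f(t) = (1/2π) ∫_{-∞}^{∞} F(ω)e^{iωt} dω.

f(t) = 4 e^{- \frac{7 t^{2}}{2}} \sin{\left(t \right)}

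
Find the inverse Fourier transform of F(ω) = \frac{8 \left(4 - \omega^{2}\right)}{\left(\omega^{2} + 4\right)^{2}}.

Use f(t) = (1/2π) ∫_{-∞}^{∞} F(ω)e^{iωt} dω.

f(t) = 4 e^{- 2 \left|{t}\right|} \left|{t}\right|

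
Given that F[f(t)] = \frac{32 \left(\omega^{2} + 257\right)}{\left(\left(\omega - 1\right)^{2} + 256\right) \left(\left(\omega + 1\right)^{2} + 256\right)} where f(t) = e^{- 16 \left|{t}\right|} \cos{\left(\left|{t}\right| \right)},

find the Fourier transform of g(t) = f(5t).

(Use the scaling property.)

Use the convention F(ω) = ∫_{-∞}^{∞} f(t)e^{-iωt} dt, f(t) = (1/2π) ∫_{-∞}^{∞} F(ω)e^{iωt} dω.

F[g](ω) = \frac{160 \left(\omega^{2} + 6425\right)}{\omega^{4} + 12750 \omega^{2} + 41280625}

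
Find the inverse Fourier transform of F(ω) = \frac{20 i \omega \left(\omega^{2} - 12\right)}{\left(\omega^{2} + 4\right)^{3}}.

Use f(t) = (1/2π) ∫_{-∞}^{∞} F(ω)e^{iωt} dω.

f(t) = 5 t e^{- 2 \left|{t}\right|} \left|{t}\right|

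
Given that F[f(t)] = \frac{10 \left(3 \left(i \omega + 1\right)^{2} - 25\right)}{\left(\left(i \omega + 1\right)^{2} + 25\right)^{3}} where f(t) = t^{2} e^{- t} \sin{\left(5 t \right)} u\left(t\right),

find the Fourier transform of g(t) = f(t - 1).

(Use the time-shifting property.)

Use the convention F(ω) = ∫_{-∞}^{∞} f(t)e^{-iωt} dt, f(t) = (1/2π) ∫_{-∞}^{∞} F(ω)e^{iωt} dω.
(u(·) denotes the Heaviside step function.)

F[g](ω) = \frac{10 \left(3 \left(i \omega + 1\right)^{2} - 25\right) e^{- i \omega}}{\left(\left(i \omega + 1\right)^{2} + 25\right)^{3}}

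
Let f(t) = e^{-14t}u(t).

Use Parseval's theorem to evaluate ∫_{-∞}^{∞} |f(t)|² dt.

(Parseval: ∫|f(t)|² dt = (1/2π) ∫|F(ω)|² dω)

∫|f(t)|² dt = \frac{1}{28}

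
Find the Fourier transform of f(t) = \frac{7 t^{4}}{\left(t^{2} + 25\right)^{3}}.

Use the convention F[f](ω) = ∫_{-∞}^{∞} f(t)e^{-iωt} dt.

F(ω) = \frac{7 \pi \left(25 \omega^{2} - 25 \left|{\omega}\right| + 3\right) e^{- 5 \left|{\omega}\right|}}{40}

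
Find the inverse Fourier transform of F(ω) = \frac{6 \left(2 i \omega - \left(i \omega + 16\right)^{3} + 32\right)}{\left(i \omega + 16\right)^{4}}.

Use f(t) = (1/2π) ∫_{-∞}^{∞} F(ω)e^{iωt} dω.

f(t) = 6 \left(t^{2} - 1\right) e^{- 16 t} u\left(t\right)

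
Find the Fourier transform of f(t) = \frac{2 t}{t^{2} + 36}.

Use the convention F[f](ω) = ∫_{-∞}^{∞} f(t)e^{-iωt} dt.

F(ω) = - 2 i \pi e^{- 6 \left|{\omega}\right|} \operatorname{sign}{\left(\omega \right)}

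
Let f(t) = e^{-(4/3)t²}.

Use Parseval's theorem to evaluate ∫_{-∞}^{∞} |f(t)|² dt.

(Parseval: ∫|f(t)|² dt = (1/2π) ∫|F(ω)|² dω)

∫|f(t)|² dt = \frac{\sqrt{6} \sqrt{\pi}}{4}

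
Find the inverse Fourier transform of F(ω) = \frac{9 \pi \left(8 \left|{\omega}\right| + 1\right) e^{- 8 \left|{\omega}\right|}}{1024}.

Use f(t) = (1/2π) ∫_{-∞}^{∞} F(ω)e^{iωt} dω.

f(t) = \frac{9}{\left(t^{2} + 64\right)^{2}}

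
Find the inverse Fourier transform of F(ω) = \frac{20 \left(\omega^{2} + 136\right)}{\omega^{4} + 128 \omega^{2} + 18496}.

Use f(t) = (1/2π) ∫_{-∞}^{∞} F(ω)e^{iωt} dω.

f(t) = e^{- 10 \left|{t}\right|} \cos{\left(6 \left|{t}\right| \right)}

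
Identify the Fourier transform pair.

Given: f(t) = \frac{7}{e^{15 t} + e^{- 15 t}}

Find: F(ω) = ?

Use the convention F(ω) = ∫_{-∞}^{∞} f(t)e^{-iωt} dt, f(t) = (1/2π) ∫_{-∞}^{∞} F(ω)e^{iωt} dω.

F(ω) = \frac{7 \pi}{30 \cosh{\left(\frac{\pi \omega}{30} \right)}}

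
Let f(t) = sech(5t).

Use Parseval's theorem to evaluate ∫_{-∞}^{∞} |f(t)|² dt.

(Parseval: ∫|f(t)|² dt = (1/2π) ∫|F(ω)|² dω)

∫|f(t)|² dt = \frac{2}{5}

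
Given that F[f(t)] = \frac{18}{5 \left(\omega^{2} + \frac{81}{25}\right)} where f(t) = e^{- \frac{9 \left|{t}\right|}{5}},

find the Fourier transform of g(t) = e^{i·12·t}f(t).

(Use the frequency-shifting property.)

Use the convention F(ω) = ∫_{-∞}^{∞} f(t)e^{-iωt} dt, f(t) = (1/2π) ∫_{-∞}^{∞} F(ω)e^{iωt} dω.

F[g](ω) = \frac{90}{25 \left(\omega - 12\right)^{2} + 81}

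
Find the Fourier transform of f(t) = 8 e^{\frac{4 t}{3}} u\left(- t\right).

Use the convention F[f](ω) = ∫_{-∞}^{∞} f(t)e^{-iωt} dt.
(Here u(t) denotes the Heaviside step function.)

F(ω) = - \frac{24}{3 i \omega - 4}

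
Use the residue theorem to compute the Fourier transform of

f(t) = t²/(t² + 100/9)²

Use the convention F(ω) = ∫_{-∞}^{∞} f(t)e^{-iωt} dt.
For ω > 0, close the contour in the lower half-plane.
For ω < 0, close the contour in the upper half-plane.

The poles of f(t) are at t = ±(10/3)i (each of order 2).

Let g(z) = f(z)e^{-iωz}; for large |z| the factor e^{-iωz} decays in the lower half-plane when ω > 0 and in the upper half-plane when ω < 0.

Case ω > 0 (lower half-plane, clockwise contour ⇒ F(ω) = -2πi·ΣRes):
  Res_{z = - \frac{10 i}{3}} g(z) = \frac{i \left(3 - 10 \omega\right) e^{- \frac{10 \omega}{3}}}{40} (pole of order 2)
  F(ω) = -2πi·ΣRes = \frac{\pi \left(3 - 10 \omega\right) e^{- \frac{10 \omega}{3}}}{20}

Case ω < 0 (upper half-plane, counterclockwise contour ⇒ F(ω) = +2πi·ΣRes):
  Res_{z = \frac{10 i}{3}} g(z) = \frac{i \left(- 10 \omega - 3\right) e^{\frac{10 \omega}{3}}}{40} (pole of order 2)
  F(ω) = 2πi·ΣRes = \frac{\pi \left(10 \omega + 3\right) e^{\frac{10 \omega}{3}}}{20}

Both cases combine into a single formula in |ω|:

F(ω) = \frac{\pi \left(3 - 10 \left|{\omega}\right|\right) e^{- \frac{10 \left|{\omega}\right|}{3}}}{20}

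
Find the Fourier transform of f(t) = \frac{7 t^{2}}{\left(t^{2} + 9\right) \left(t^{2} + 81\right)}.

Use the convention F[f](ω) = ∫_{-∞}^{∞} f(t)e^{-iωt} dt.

F(ω) = \frac{7 \pi \left(3 - e^{6 \left|{\omega}\right|}\right) e^{- 9 \left|{\omega}\right|}}{24}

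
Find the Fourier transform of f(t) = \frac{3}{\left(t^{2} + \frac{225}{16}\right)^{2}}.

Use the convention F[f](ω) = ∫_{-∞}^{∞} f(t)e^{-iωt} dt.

F(ω) = \frac{8 \pi \left(15 \left|{\omega}\right| + 4\right) e^{- \frac{15 \left|{\omega}\right|}{4}}}{1125}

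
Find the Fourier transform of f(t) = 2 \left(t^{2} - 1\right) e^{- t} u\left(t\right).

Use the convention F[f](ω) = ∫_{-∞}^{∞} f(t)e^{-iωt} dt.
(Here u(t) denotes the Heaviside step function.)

F(ω) = \frac{2 \left(2 i \omega - \left(i \omega + 1\right)^{3} + 2\right)}{\left(i \omega + 1\right)^{4}}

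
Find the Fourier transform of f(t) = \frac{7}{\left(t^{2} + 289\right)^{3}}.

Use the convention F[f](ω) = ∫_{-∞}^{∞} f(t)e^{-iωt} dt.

F(ω) = \frac{7 \pi \left(289 \omega^{2} + 51 \left|{\omega}\right| + 3\right) e^{- 17 \left|{\omega}\right|}}{11358856}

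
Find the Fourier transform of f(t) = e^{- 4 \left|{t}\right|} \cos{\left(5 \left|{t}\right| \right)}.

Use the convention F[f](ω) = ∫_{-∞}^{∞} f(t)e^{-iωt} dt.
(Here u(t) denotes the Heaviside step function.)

F(ω) = \frac{8 \left(\omega^{2} + 41\right)}{\omega^{4} - 18 \omega^{2} + 1681}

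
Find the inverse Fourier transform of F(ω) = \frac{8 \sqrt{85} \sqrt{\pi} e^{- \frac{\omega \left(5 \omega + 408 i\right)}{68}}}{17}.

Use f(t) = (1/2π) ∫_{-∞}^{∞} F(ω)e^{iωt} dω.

f(t) = 8 e^{- \frac{17 \left(t - 6\right)^{2}}{5}}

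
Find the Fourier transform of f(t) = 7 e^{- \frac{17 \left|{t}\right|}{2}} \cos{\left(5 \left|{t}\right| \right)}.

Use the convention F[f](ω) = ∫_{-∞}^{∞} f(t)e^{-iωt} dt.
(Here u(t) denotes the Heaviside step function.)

F(ω) = \frac{476 \left(4 \omega^{2} + 389\right)}{16 \omega^{4} + 1512 \omega^{2} + 151321}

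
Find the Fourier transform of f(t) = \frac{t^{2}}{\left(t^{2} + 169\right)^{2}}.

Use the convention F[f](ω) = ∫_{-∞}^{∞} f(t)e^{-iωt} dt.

F(ω) = \frac{\pi \left(1 - 13 \left|{\omega}\right|\right) e^{- 13 \left|{\omega}\right|}}{26}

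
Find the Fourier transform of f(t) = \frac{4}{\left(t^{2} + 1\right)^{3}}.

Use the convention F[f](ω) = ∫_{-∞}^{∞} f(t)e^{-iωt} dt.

F(ω) = \frac{\pi \left(\omega^{2} + 3 \left|{\omega}\right| + 3\right) e^{- \left|{\omega}\right|}}{2}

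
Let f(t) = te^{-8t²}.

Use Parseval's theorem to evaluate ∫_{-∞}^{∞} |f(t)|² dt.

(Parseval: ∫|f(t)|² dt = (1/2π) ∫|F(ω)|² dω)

∫|f(t)|² dt = \frac{\sqrt{\pi}}{128}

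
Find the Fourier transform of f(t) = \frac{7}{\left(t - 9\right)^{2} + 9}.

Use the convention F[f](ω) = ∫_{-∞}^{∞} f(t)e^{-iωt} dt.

F(ω) = \frac{7 \pi e^{- 9 i \omega - 3 \left|{\omega}\right|}}{3}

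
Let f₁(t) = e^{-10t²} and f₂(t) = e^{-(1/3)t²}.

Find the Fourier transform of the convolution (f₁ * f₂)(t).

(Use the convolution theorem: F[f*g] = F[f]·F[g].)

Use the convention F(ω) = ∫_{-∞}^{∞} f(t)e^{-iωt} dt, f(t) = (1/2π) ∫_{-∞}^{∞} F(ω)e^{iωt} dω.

F[f₁*f₂](ω) = \frac{\sqrt{30} \pi e^{- \frac{31 \omega^{2}}{40}}}{10}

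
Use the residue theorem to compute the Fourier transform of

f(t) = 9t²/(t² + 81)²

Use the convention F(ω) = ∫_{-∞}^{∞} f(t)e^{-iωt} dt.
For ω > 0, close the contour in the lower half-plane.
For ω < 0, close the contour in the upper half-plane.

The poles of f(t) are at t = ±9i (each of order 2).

Let g(z) = f(z)e^{-iωz}; for large |z| the factor e^{-iωz} decays in the lower half-plane when ω > 0 and in the upper half-plane when ω < 0.

Case ω > 0 (lower half-plane, clockwise contour ⇒ F(ω) = -2πi·ΣRes):
  Res_{z = - 9 i} g(z) = \frac{i \left(1 - 9 \omega\right) e^{- 9 \omega}}{4} (pole of order 2)
  F(ω) = -2πi·ΣRes = \frac{\pi \left(1 - 9 \omega\right) e^{- 9 \omega}}{2}

Case ω < 0 (upper half-plane, counterclockwise contour ⇒ F(ω) = +2πi·ΣRes):
  Res_{z = 9 i} g(z) = \frac{i \left(- 9 \omega - 1\right) e^{9 \omega}}{4} (pole of order 2)
  F(ω) = 2πi·ΣRes = \frac{\pi \left(9 \omega + 1\right) e^{9 \omega}}{2}

Both cases combine into a single formula in |ω|:

F(ω) = \frac{\pi \left(1 - 9 \left|{\omega}\right|\right) e^{- 9 \left|{\omega}\right|}}{2}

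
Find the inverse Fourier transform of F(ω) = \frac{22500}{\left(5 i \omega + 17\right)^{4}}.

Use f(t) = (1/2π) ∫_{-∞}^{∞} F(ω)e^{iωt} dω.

f(t) = 6 t^{3} e^{- \frac{17 t}{5}} u\left(t\right)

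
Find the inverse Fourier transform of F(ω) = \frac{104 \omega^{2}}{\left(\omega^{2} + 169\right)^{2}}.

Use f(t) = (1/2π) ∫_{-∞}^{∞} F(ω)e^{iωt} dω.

f(t) = 2 \left(1 - 13 \left|{t}\right|\right) e^{- 13 \left|{t}\right|}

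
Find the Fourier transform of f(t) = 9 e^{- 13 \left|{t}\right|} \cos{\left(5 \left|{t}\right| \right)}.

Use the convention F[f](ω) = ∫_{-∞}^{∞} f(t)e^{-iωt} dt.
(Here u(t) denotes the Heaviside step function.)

F(ω) = \frac{234 \left(\omega^{2} + 194\right)}{\omega^{4} + 288 \omega^{2} + 37636}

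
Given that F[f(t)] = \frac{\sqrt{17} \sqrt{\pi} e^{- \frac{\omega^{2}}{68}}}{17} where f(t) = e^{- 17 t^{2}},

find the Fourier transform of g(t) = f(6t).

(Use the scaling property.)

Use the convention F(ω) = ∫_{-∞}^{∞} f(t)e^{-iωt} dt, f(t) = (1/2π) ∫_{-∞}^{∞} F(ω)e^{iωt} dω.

F[g](ω) = \frac{\sqrt{17} \sqrt{\pi} e^{- \frac{\omega^{2}}{2448}}}{102}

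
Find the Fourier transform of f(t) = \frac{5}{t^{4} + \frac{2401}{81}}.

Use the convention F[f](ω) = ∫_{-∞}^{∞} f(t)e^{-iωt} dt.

F(ω) = \frac{135 \pi e^{- \frac{7 \sqrt{2} \left|{\omega}\right|}{6}} \sin{\left(\frac{7 \sqrt{2} \left|{\omega}\right|}{6} + \frac{\pi}{4} \right)}}{343}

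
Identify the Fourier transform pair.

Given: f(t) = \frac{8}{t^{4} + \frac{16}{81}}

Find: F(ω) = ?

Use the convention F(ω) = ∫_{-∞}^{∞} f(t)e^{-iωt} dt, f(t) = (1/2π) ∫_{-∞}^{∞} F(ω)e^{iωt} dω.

F(ω) = 27 \pi e^{- \frac{\sqrt{2} \left|{\omega}\right|}{3}} \sin{\left(\frac{\sqrt{2} \left|{\omega}\right|}{3} + \frac{\pi}{4} \right)}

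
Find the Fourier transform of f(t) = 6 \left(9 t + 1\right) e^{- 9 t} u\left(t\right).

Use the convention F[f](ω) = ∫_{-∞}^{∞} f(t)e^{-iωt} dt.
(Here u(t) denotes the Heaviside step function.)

F(ω) = \frac{6 \left(- i \omega - 18\right)}{\omega^{2} - 18 i \omega - 81}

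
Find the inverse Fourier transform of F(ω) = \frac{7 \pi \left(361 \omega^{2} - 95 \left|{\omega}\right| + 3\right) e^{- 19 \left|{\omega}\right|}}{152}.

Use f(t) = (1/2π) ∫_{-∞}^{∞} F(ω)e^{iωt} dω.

f(t) = \frac{7 t^{4}}{\left(t^{2} + 361\right)^{3}}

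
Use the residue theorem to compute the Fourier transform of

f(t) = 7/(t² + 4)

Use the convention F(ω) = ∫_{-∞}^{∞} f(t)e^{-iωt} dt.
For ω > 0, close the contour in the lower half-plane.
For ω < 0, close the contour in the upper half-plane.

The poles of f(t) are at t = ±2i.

Let g(z) = f(z)e^{-iωz}; for large |z| the factor e^{-iωz} decays in the lower half-plane when ω > 0 and in the upper half-plane when ω < 0.

Case ω > 0 (lower half-plane, clockwise contour ⇒ F(ω) = -2πi·ΣRes):
  Res_{z = - 2 i} g(z) = \frac{7 i e^{- 2 \omega}}{4}
  F(ω) = -2πi·ΣRes = \frac{7 \pi e^{- 2 \omega}}{2}

Case ω < 0 (upper half-plane, counterclockwise contour ⇒ F(ω) = +2πi·ΣRes):
  Res_{z = 2 i} g(z) = - \frac{7 i e^{2 \omega}}{4}
  F(ω) = 2πi·ΣRes = \frac{7 \pi e^{2 \omega}}{2}

Both cases combine into a single formula in |ω|:

F(ω) = \frac{7 \pi e^{- 2 \left|{\omega}\right|}}{2}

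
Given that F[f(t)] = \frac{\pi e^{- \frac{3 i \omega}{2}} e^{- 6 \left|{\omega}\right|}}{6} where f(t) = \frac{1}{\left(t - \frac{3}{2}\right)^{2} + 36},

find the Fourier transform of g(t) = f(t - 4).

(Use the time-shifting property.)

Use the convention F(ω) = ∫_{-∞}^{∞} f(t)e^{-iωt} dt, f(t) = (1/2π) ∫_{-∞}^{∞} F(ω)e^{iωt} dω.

F[g](ω) = \frac{\pi e^{- \frac{11 i \omega}{2} - 6 \left|{\omega}\right|}}{6}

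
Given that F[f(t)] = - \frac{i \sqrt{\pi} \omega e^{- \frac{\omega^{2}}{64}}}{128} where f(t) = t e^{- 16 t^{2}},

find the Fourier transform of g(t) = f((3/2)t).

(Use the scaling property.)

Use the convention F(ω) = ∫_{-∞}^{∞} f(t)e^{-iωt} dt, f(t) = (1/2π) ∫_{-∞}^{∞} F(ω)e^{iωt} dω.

F[g](ω) = - \frac{i \sqrt{\pi} \omega e^{- \frac{\omega^{2}}{144}}}{288}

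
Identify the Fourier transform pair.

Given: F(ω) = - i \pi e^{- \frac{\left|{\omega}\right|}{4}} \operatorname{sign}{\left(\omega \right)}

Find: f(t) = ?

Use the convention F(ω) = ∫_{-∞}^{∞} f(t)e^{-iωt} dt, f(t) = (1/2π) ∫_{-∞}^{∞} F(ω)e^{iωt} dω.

f(t) = \frac{t}{t^{2} + \frac{1}{16}}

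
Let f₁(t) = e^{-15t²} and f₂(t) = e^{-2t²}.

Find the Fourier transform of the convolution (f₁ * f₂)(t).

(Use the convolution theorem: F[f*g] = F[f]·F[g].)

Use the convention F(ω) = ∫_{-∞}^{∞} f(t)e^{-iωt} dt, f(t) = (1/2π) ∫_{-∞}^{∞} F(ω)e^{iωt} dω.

F[f₁*f₂](ω) = \frac{\sqrt{30} \pi e^{- \frac{17 \omega^{2}}{120}}}{30}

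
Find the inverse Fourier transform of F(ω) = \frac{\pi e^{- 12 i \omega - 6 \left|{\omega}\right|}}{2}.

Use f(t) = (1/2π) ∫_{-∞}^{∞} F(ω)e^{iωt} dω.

f(t) = \frac{3}{\left(t - 12\right)^{2} + 36}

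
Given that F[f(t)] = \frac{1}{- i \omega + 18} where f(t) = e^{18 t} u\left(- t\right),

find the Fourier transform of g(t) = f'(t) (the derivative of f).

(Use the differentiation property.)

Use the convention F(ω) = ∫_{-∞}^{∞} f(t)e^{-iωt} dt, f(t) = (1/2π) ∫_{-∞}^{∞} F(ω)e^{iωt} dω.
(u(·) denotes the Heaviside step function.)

F[g](ω) = - \frac{\omega}{\omega + 18 i}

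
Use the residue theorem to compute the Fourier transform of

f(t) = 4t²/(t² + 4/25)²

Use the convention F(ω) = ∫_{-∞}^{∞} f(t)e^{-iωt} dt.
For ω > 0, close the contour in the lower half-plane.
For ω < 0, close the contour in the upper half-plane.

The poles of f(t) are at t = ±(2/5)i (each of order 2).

Let g(z) = f(z)e^{-iωz}; for large |z| the factor e^{-iωz} decays in the lower half-plane when ω > 0 and in the upper half-plane when ω < 0.

Case ω > 0 (lower half-plane, clockwise contour ⇒ F(ω) = -2πi·ΣRes):
  Res_{z = - \frac{2 i}{5}} g(z) = i \left(\frac{5}{2} - \omega\right) e^{- \frac{2 \omega}{5}} (pole of order 2)
  F(ω) = -2πi·ΣRes = \pi \left(5 - 2 \omega\right) e^{- \frac{2 \omega}{5}}

Case ω < 0 (upper half-plane, counterclockwise contour ⇒ F(ω) = +2πi·ΣRes):
  Res_{z = \frac{2 i}{5}} g(z) = i \left(- \omega - \frac{5}{2}\right) e^{\frac{2 \omega}{5}} (pole of order 2)
  F(ω) = 2πi·ΣRes = \pi \left(2 \omega + 5\right) e^{\frac{2 \omega}{5}}

Both cases combine into a single formula in |ω|:

F(ω) = \pi \left(5 - 2 \left|{\omega}\right|\right) e^{- \frac{2 \left|{\omega}\right|}{5}}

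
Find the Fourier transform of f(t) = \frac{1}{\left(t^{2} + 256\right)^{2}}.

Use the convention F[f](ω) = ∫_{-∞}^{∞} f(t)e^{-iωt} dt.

F(ω) = \frac{\pi \left(16 \left|{\omega}\right| + 1\right) e^{- 16 \left|{\omega}\right|}}{8192}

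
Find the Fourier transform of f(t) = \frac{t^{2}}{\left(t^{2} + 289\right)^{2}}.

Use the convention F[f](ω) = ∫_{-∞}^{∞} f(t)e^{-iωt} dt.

F(ω) = \frac{\pi \left(1 - 17 \left|{\omega}\right|\right) e^{- 17 \left|{\omega}\right|}}{34}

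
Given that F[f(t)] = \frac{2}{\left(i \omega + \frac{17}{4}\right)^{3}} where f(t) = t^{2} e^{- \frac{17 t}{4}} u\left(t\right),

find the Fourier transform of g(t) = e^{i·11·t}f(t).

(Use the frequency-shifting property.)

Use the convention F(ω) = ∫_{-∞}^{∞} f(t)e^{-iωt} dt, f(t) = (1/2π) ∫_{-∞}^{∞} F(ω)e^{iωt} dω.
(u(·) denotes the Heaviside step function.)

F[g](ω) = \frac{128}{\left(4 i \left(\omega - 11\right) + 17\right)^{3}}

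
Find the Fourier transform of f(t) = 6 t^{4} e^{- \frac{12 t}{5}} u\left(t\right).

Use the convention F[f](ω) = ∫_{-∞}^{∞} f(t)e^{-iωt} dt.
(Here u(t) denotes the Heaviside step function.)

F(ω) = \frac{450000}{\left(5 i \omega + 12\right)^{5}}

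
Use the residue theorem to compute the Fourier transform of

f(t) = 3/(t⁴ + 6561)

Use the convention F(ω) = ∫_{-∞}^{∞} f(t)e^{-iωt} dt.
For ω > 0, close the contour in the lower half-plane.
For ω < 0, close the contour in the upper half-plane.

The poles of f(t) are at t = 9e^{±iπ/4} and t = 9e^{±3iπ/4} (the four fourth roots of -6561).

Let g(z) = f(z)e^{-iωz}; for large |z| the factor e^{-iωz} decays in the lower half-plane when ω > 0 and in the upper half-plane when ω < 0.

Case ω > 0 (lower half-plane, clockwise contour ⇒ F(ω) = -2πi·ΣRes):
  Res_{z = - \frac{9 \sqrt{2}}{2} - \frac{9 \sqrt{2} i}{2}} g(z) = \frac{\sqrt{2} i \left(1 - i\right) e^{\frac{9 \sqrt{2} \omega \left(-1 + i\right)}{2}}}{1944}
  Res_{z = \frac{9 \sqrt{2}}{2} - \frac{9 \sqrt{2} i}{2}} g(z) = \frac{\sqrt{2} i \left(1 + i\right) e^{- \frac{9 \sqrt{2} \omega \left(1 + i\right)}{2}}}{1944}
  F(ω) = -2πi·ΣRes = \frac{\sqrt{2} \pi \left(1 - i\right) \left(e^{9 \sqrt{2} i \omega} + i\right) e^{- \frac{9 \sqrt{2} \omega \left(1 + i\right)}{2}}}{972} = \frac{\pi e^{- \frac{9 \sqrt{2} \omega}{2}} \sin{\left(\frac{9 \sqrt{2} \omega}{2} + \frac{\pi}{4} \right)}}{243}

Case ω < 0 (upper half-plane, counterclockwise contour ⇒ F(ω) = +2πi·ΣRes):
  Res_{z = \frac{9 \sqrt{2}}{2} + \frac{9 \sqrt{2} i}{2}} g(z) = \frac{\sqrt{2} i \left(-1 + i\right) e^{\frac{9 \sqrt{2} \omega \left(1 - i\right)}{2}}}{1944}
  Res_{z = - \frac{9 \sqrt{2}}{2} + \frac{9 \sqrt{2} i}{2}} g(z) = \frac{\sqrt{2} \left(1 - i\right) e^{\frac{9 \sqrt{2} \omega \left(1 + i\right)}{2}}}{1944}
  F(ω) = 2πi·ΣRes = - \frac{\sqrt{2} i \pi \left(i \left(1 - i\right) e^{\frac{9 \sqrt{2} \omega \left(1 - i\right)}{2}} - \left(1 - i\right) e^{\frac{9 \sqrt{2} \omega \left(1 + i\right)}{2}}\right)}{972} = \frac{\pi e^{\frac{9 \sqrt{2} \omega}{2}} \cos{\left(\frac{9 \sqrt{2} \omega}{2} + \frac{\pi}{4} \right)}}{243}

Both cases combine into a single formula in |ω|:

F(ω) = \frac{\pi e^{- \frac{9 \sqrt{2} \left|{\omega}\right|}{2}} \sin{\left(\frac{9 \sqrt{2} \left|{\omega}\right|}{2} + \frac{\pi}{4} \right)}}{243}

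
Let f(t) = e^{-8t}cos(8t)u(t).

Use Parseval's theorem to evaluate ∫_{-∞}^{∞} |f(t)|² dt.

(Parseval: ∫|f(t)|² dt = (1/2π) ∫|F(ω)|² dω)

∫|f(t)|² dt = \frac{3}{64}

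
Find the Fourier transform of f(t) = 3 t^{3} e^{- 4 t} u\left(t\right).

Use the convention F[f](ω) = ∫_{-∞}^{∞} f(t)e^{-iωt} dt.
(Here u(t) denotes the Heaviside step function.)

F(ω) = \frac{18}{\left(i \omega + 4\right)^{4}}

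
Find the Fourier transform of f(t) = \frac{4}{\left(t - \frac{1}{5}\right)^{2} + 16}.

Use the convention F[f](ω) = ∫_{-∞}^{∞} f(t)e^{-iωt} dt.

F(ω) = \pi e^{- \frac{i \omega}{5} - 4 \left|{\omega}\right|}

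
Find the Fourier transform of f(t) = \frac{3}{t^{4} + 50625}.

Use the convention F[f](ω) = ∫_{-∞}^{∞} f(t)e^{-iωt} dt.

F(ω) = \frac{\pi e^{- \frac{15 \sqrt{2} \left|{\omega}\right|}{2}} \sin{\left(\frac{15 \sqrt{2} \left|{\omega}\right|}{2} + \frac{\pi}{4} \right)}}{1125}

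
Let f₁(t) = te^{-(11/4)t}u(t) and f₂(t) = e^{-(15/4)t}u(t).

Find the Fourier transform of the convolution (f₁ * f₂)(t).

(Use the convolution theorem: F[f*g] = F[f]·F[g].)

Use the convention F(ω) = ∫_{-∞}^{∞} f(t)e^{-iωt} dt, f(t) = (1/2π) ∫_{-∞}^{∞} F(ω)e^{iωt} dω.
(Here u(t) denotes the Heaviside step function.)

F[f₁*f₂](ω) = \frac{64}{\left(4 i \omega + 11\right)^{2} \left(4 i \omega + 15\right)}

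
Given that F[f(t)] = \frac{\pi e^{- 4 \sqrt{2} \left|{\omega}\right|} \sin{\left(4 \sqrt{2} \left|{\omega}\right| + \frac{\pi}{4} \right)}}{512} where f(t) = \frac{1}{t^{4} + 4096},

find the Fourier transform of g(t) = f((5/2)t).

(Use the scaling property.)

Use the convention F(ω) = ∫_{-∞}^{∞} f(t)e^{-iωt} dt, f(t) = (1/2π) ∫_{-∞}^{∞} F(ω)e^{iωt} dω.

F[g](ω) = \frac{\pi e^{- \frac{8 \sqrt{2} \left|{\omega}\right|}{5}} \sin{\left(\frac{8 \sqrt{2} \left|{\omega}\right|}{5} + \frac{\pi}{4} \right)}}{1280}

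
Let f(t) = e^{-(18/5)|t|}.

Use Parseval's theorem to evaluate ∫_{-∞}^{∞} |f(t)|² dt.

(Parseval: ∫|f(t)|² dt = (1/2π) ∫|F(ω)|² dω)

∫|f(t)|² dt = \frac{5}{18}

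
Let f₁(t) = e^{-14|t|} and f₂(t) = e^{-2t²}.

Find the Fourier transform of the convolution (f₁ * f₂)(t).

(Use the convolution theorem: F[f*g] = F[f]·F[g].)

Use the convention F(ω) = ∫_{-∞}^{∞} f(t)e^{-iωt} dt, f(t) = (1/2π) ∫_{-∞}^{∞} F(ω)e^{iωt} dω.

F[f₁*f₂](ω) = \frac{14 \sqrt{2} \sqrt{\pi} e^{- \frac{\omega^{2}}{8}}}{\omega^{2} + 196}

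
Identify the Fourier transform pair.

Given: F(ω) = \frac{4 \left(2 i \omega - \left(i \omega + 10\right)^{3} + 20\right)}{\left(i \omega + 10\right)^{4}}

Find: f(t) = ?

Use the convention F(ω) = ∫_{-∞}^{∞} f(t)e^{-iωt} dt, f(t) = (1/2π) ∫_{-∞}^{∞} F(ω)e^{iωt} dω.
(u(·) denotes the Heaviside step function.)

f(t) = 4 \left(t^{2} - 1\right) e^{- 10 t} u\left(t\right)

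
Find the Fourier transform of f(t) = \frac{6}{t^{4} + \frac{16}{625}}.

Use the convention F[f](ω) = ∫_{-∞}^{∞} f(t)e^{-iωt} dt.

F(ω) = \frac{375 \pi e^{- \frac{\sqrt{2} \left|{\omega}\right|}{5}} \sin{\left(\frac{\sqrt{2} \left|{\omega}\right|}{5} + \frac{\pi}{4} \right)}}{4}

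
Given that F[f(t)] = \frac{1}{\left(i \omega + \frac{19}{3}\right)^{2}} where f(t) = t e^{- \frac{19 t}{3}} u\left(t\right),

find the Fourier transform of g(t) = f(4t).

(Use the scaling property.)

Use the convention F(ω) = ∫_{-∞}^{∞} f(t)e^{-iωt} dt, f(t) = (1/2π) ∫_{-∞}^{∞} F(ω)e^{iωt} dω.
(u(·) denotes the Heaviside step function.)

F[g](ω) = \frac{36}{\left(3 i \omega + 76\right)^{2}}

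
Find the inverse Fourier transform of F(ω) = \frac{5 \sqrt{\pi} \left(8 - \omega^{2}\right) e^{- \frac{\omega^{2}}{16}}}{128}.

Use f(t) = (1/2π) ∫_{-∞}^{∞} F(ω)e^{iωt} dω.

f(t) = 5 t^{2} e^{- 4 t^{2}}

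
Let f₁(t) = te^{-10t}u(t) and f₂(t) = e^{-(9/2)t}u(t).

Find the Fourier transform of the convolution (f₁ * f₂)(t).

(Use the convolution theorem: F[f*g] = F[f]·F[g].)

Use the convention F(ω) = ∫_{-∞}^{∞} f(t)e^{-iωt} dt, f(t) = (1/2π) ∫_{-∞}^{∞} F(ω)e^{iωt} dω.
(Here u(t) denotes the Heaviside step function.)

F[f₁*f₂](ω) = \frac{2}{\left(i \omega + 10\right)^{2} \left(2 i \omega + 9\right)}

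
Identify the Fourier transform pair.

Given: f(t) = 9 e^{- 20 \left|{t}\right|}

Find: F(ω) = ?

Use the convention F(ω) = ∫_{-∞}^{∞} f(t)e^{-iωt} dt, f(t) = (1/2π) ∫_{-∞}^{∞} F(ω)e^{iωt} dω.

F(ω) = \frac{360}{\omega^{2} + 400}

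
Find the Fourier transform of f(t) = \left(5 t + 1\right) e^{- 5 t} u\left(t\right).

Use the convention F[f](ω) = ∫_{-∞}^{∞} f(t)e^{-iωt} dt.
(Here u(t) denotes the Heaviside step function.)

F(ω) = \frac{- i \omega - 10}{\omega^{2} - 10 i \omega - 25}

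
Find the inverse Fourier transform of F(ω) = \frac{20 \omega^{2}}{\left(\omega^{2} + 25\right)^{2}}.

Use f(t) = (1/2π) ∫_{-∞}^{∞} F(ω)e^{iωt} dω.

f(t) = \left(1 - 5 \left|{t}\right|\right) e^{- 5 \left|{t}\right|}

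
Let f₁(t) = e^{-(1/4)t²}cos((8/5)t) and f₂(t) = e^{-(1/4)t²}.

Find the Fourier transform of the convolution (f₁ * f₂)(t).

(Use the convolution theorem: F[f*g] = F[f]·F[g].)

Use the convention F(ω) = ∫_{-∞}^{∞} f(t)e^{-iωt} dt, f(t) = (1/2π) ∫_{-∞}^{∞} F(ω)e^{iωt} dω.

F[f₁*f₂](ω) = 2 \pi \left(e^{\frac{32 \omega}{5}} + 1\right) e^{- 2 \omega^{2} - \frac{16 \omega}{5} - \frac{64}{25}}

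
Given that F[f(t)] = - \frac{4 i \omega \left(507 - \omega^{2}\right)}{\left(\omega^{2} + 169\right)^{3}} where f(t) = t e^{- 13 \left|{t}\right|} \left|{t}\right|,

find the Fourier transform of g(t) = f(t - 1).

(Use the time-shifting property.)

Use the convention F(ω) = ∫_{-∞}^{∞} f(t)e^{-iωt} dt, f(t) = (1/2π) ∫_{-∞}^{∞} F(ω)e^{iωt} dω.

F[g](ω) = \frac{4 i \omega \left(\omega^{2} - 507\right) e^{- i \omega}}{\left(\omega^{2} + 169\right)^{3}}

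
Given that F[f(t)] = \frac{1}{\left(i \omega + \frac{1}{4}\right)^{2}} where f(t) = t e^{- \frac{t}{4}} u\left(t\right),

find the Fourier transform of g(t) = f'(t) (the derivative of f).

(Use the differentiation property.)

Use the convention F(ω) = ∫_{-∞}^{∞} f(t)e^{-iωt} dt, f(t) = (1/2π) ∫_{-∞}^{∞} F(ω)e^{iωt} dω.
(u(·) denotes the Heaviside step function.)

F[g](ω) = \frac{16 i \omega}{\left(4 i \omega + 1\right)^{2}}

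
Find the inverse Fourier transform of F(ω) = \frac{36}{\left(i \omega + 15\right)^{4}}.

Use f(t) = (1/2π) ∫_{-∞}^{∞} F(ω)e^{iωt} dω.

f(t) = 6 t^{3} e^{- 15 t} u\left(t\right)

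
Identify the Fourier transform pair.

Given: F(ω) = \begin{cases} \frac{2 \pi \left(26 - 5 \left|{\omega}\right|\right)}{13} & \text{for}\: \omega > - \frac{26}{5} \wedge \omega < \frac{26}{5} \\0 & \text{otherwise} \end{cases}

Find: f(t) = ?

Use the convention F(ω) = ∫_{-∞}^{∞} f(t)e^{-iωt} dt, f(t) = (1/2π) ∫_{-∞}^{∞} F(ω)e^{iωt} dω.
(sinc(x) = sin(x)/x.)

f(t) = \frac{52 \operatorname{sinc}^{2}{\left(\frac{13 t}{5} \right)}}{5}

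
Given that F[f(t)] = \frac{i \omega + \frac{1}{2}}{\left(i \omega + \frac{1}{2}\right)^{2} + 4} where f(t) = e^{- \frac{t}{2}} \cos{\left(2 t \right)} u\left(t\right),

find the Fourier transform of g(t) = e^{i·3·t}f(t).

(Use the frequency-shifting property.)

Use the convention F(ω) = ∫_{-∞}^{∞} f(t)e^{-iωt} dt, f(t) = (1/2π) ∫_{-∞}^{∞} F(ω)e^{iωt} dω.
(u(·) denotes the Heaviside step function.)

F[g](ω) = \frac{2 \left(2 i \left(\omega - 3\right) + 1\right)}{\left(2 i \left(\omega - 3\right) + 1\right)^{2} + 16}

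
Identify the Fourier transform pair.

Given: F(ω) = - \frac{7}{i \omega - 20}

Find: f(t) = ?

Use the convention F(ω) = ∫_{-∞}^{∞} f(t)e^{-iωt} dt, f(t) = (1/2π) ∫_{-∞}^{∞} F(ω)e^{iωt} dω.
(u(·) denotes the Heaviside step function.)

f(t) = 7 e^{20 t} u\left(- t\right)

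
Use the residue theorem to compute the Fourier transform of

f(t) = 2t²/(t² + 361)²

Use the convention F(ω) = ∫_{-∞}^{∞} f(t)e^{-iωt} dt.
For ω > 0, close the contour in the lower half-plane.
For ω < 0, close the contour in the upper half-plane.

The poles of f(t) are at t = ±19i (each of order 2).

Let g(z) = f(z)e^{-iωz}; for large |z| the factor e^{-iωz} decays in the lower half-plane when ω > 0 and in the upper half-plane when ω < 0.

Case ω > 0 (lower half-plane, clockwise contour ⇒ F(ω) = -2πi·ΣRes):
  Res_{z = - 19 i} g(z) = \frac{i \left(1 - 19 \omega\right) e^{- 19 \omega}}{38} (pole of order 2)
  F(ω) = -2πi·ΣRes = \frac{\pi \left(1 - 19 \omega\right) e^{- 19 \omega}}{19}

Case ω < 0 (upper half-plane, counterclockwise contour ⇒ F(ω) = +2πi·ΣRes):
  Res_{z = 19 i} g(z) = \frac{i \left(- 19 \omega - 1\right) e^{19 \omega}}{38} (pole of order 2)
  F(ω) = 2πi·ΣRes = \frac{\pi \left(19 \omega + 1\right) e^{19 \omega}}{19}

Both cases combine into a single formula in |ω|:

F(ω) = \frac{\pi \left(1 - 19 \left|{\omega}\right|\right) e^{- 19 \left|{\omega}\right|}}{19}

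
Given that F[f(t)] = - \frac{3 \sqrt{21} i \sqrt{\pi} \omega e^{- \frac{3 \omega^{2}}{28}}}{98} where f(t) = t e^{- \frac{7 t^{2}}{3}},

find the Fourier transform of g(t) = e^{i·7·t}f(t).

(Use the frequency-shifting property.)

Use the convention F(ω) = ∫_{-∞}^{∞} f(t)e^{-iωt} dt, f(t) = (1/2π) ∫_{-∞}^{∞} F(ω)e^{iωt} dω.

F[g](ω) = \frac{3 \sqrt{21} i \sqrt{\pi} \left(7 - \omega\right) e^{- \frac{3 \left(\omega - 7\right)^{2}}{28}}}{98}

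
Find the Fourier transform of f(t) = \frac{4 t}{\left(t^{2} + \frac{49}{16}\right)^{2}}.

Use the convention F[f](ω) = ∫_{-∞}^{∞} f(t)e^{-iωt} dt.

F(ω) = - \frac{8 i \pi \omega e^{- \frac{7 \left|{\omega}\right|}{4}}}{7}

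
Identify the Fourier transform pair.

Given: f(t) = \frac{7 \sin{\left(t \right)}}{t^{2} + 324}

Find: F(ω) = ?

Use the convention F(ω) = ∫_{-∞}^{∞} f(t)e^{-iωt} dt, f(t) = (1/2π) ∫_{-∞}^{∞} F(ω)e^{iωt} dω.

F(ω) = \frac{7 i \pi e^{- 18 \left|{\omega + 1}\right|}}{36} - \frac{7 i \pi e^{- 18 \left|{\omega - 1}\right|}}{36}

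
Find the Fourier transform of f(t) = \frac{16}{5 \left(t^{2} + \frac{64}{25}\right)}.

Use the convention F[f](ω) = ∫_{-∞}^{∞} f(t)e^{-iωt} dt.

F(ω) = 2 \pi e^{- \frac{8 \left|{\omega}\right|}{5}}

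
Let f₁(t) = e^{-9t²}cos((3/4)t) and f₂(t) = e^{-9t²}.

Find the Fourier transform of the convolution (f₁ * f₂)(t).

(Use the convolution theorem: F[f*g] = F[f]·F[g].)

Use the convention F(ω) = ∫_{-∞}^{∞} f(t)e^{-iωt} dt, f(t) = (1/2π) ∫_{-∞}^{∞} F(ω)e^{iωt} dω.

F[f₁*f₂](ω) = \frac{\pi \left(e^{\frac{\omega}{12}} + 1\right) e^{- \frac{\omega^{2}}{18} - \frac{\omega}{24} - \frac{1}{64}}}{18}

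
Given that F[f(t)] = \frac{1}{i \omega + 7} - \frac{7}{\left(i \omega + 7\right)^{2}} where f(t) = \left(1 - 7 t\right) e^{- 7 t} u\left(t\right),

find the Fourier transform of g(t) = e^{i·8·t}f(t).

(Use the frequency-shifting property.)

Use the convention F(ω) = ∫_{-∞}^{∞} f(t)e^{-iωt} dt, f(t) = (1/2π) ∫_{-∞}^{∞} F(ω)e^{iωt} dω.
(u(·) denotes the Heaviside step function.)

F[g](ω) = \frac{i \left(8 - \omega\right)}{\omega^{2} - 2 \omega \left(8 + 7 i\right) + 15 + 112 i}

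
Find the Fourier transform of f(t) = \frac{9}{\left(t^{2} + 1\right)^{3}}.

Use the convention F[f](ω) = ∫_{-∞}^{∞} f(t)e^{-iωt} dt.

F(ω) = \frac{9 \pi \left(\omega^{2} + 3 \left|{\omega}\right| + 3\right) e^{- \left|{\omega}\right|}}{8}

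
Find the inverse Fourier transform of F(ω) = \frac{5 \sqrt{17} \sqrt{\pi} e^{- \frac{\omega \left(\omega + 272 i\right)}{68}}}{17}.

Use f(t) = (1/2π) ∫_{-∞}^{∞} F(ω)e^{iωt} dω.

f(t) = 5 e^{- 17 \left(t - 4\right)^{2}}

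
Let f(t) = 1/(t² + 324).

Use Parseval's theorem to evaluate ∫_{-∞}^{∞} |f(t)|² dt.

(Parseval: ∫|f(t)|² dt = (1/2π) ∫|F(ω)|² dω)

∫|f(t)|² dt = \frac{\pi}{11664}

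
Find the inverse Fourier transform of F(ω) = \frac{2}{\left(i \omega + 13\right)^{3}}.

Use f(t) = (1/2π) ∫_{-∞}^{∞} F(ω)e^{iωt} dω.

f(t) = t^{2} e^{- 13 t} u\left(t\right)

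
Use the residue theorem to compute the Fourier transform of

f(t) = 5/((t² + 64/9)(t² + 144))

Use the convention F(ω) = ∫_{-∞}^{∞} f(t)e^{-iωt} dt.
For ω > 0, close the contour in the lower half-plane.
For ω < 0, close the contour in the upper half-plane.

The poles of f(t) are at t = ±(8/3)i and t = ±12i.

Let g(z) = f(z)e^{-iωz}; for large |z| the factor e^{-iωz} decays in the lower half-plane when ω > 0 and in the upper half-plane when ω < 0.

Case ω > 0 (lower half-plane, clockwise contour ⇒ F(ω) = -2πi·ΣRes):
  Res_{z = - \frac{8 i}{3}} g(z) = \frac{135 i e^{- \frac{8 \omega}{3}}}{19712}
  Res_{z = - 12 i} g(z) = - \frac{15 i e^{- 12 \omega}}{9856}
  F(ω) = -2πi·ΣRes = - \frac{15 \pi e^{- 12 \omega}}{4928} + \frac{135 \pi e^{- \frac{8 \omega}{3}}}{9856}

Case ω < 0 (upper half-plane, counterclockwise contour ⇒ F(ω) = +2πi·ΣRes):
  Res_{z = \frac{8 i}{3}} g(z) = - \frac{135 i e^{\frac{8 \omega}{3}}}{19712}
  Res_{z = 12 i} g(z) = \frac{15 i e^{12 \omega}}{9856}
  F(ω) = 2πi·ΣRes = \frac{15 \pi \left(9 e^{\frac{8 \omega}{3}} - 2 e^{12 \omega}\right)}{9856}

Both cases combine into a single formula in |ω|:

F(ω) = - \frac{15 \pi e^{- 12 \left|{\omega}\right|}}{4928} + \frac{135 \pi e^{- \frac{8 \left|{\omega}\right|}{3}}}{9856}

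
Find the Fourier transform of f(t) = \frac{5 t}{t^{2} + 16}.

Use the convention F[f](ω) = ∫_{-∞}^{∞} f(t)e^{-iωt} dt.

F(ω) = - 5 i \pi e^{- 4 \left|{\omega}\right|} \operatorname{sign}{\left(\omega \right)}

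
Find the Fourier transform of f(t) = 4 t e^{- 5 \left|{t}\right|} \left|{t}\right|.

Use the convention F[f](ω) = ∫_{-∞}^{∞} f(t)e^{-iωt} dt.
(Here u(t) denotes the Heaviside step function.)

F(ω) = \frac{16 i \omega \left(\omega^{2} - 75\right)}{\left(\omega^{2} + 25\right)^{3}}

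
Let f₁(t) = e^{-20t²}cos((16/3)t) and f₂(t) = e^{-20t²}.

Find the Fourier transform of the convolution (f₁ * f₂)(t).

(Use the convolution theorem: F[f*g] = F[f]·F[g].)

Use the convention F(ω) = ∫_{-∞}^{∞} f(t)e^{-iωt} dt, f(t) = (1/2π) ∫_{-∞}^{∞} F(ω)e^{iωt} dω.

F[f₁*f₂](ω) = \frac{\pi \left(e^{\frac{4 \omega}{15}} + 1\right) e^{- \frac{\omega^{2}}{40} - \frac{2 \omega}{15} - \frac{16}{45}}}{40}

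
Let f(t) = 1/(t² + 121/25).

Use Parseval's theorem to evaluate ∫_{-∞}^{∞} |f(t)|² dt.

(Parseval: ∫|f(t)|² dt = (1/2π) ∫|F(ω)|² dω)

∫|f(t)|² dt = \frac{125 \pi}{2662}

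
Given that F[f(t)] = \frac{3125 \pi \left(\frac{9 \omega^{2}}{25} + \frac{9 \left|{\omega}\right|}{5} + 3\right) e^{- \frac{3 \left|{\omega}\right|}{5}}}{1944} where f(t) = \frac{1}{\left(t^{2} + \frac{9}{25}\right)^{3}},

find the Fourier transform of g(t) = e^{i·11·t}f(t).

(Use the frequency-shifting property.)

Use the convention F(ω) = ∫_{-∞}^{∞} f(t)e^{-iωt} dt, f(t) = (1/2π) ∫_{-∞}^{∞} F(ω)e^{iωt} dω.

F[g](ω) = \frac{125 \pi \left(3 \left(\omega - 11\right)^{2} + 15 \left|{\omega - 11}\right| + 25\right) e^{- \frac{3 \left|{\omega - 11}\right|}{5}}}{648}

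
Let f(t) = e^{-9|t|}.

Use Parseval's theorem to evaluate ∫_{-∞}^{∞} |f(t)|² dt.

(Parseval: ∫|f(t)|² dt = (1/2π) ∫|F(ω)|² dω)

∫|f(t)|² dt = \frac{1}{9}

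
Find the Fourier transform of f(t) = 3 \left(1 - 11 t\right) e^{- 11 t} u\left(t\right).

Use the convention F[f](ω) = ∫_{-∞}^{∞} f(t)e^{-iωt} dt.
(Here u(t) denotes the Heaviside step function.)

F(ω) = \frac{3 i \omega}{- \omega^{2} + 22 i \omega + 121}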